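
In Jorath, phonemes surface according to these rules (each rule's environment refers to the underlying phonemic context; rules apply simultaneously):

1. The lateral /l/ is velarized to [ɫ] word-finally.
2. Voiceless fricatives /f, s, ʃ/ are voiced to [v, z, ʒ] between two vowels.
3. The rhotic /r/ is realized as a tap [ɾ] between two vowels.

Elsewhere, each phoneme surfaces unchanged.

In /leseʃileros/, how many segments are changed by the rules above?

Segments that undergo a rule: /s/ → [z] (rule 2); /ʃ/ → [ʒ] (rule 2); /r/ → [ɾ] (rule 3).
All other segments surface unchanged.

3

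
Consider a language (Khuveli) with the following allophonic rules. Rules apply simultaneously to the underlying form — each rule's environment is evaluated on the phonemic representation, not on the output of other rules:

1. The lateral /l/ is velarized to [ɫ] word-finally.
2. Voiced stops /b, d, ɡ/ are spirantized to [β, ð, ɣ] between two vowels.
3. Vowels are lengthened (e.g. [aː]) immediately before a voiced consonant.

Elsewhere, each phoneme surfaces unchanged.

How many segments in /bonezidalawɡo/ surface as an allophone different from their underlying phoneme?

6

Segments that undergo a rule: /o/ → [oː] (rule 3); /e/ → [eː] (rule 3); /i/ → [iː] (rule 3); /d/ → [ð] (rule 2); /a/ → [aː] (rule 3); /a/ → [aː] (rule 3).
All other segments surface unchanged.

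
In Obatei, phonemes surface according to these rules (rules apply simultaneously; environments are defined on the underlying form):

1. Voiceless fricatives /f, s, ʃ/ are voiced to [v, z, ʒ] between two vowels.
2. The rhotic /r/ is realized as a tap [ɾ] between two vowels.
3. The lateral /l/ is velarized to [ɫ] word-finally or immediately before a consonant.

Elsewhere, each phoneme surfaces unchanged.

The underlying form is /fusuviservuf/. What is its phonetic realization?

/f/ (word-initial) fails the environment for rule 1, so it stays [f].
/s/ (between /u/ and /u/): between two vowels, so rule 1 applies → [z].
/s/ (between /i/ and /e/): between two vowels, so rule 1 applies → [z].
/r/ (between /e/ and /v/) is in the target of rule 2 but the environment (between two vowels) is not met → [r].
/f/ (word-final) is in the target of rule 1 but the environment (between two vowels) is not met → [f].

[fuzuvizervuf]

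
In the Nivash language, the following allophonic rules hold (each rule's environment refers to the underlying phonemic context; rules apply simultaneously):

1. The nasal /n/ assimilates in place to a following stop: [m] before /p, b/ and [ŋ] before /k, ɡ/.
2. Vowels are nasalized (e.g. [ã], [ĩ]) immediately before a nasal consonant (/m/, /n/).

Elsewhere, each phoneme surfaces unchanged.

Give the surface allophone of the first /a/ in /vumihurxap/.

/a/ (between /x/ and /p/) is in the target of rule 2 but the environment (before a nasal consonant) is not met → [a].

[a]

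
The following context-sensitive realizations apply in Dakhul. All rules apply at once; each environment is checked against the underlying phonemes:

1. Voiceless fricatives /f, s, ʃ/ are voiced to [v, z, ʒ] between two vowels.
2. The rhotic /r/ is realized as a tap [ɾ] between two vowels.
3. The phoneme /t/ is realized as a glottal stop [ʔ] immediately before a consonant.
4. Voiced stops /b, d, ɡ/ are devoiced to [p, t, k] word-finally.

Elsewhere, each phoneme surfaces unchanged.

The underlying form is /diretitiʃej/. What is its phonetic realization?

/d/ (word-initial) fails the environment for rule 4, so it stays [d].
/i/ (between /d/ and /r/): no rule targets it → [i].
/r/ meets the environment for rule 2 (between two vowels) → [ɾ].
/e/ (between /r/ and /t/) is unaffected → [e].
/t/ (between /e/ and /i/) fails the environment for rule 3, so it stays [t].
/i/ (between /t/ and /t/) is unaffected → [i].
/t/ — between /i/ and /i/; rule 3 does not apply here → [t].
/i/ stays [i].
/ʃ/ (between /i/ and /e/): between two vowels, so rule 1 applies → [ʒ].
/e/ stays [e].
/j/ stays [j].

[diɾetitiʒej]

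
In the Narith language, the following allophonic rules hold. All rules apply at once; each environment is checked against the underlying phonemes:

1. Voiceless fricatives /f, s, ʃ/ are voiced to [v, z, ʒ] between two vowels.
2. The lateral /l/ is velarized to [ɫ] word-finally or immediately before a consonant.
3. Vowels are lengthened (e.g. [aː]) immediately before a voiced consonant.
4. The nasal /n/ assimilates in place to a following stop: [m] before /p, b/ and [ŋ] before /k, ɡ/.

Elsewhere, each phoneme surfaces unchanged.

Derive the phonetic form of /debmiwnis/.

/e/ meets the environment for rule 3 (before a voiced consonant) → [eː].
/i/ (between /m/ and /w/): before a voiced consonant, so rule 3 applies → [iː].
/n/ (between /w/ and /i/): rule 4 targets it, but not before a labial or velar stop → unchanged [n].
/i/ (between /n/ and /s/): rule 3 targets it, but not before a voiced consonant → unchanged [i].
/s/ (word-final) fails the environment for rule 1, so it stays [s].

[deːbmiːwnis]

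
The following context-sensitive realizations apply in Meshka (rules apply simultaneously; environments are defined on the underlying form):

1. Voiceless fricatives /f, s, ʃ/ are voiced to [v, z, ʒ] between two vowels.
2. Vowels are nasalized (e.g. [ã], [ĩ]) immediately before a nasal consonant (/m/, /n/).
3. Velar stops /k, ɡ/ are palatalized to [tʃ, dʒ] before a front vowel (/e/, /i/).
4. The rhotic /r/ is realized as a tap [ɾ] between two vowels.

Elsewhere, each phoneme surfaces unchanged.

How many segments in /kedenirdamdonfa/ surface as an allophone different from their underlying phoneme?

Segments that undergo a rule: /k/ → [tʃ] (rule 3); /e/ → [ẽ] (rule 2); /a/ → [ã] (rule 2); /o/ → [õ] (rule 2).
All other segments surface unchanged.

4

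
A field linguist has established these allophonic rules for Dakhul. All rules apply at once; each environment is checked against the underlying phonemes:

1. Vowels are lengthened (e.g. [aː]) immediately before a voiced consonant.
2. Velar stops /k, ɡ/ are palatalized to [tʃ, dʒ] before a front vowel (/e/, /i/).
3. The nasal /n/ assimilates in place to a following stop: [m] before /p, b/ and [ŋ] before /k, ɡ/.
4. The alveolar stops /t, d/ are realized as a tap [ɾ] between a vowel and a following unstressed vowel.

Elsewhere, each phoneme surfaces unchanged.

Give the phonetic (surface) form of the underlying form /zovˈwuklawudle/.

/o/ — between /z/ and /v/, before a voiced consonant — surfaces as [oː] (rule 1).
/u/ — between /w/ and /k/; rule 1 does not apply here → [u].
/k/ (between /u/ and /l/): rule 2 targets it, but not before a front vowel → unchanged [k].
/a/ meets the environment for rule 1 (before a voiced consonant) → [aː].
/u/ (between /w/ and /d/) occurs before a voiced consonant → [uː] by rule 1.
/d/ (between /u/ and /l/) fails the environment for rule 4, so it stays [d].
/e/ (word-final) is in the target of rule 1 but the environment (before a voiced consonant) is not met → [e].

[zoːvˈwuklaːwuːdle]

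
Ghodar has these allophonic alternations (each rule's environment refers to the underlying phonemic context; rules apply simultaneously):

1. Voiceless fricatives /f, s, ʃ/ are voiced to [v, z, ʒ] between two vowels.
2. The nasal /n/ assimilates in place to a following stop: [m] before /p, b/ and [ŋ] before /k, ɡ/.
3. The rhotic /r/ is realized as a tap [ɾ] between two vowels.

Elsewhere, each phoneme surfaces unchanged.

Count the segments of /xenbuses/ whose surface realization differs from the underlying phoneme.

2

Segments that undergo a rule: /n/ → [m] (rule 2); /s/ → [z] (rule 1).
All other segments surface unchanged.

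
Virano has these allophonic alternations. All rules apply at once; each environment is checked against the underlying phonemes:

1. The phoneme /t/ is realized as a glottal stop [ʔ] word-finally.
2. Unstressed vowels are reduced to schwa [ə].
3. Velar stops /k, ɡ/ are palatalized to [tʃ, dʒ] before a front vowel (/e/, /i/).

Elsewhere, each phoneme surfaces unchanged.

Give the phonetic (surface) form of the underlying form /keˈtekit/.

/k/ (word-initial): before a front vowel, so rule 3 applies → [tʃ].
Rule 2 applies to /e/ (between /k/ and /t/: in an unstressed syllable) → [ə].
/t/ (between /e/ and /e/) is in the target of rule 1 but the environment (word-finally) is not met → [t].
/e/ — between /t/ and /k/; rule 2 does not apply here → [e].
Rule 3 applies to /k/ (between /e/ and /i/: before a front vowel) → [tʃ].
/i/ (between /k/ and /t/): in an unstressed syllable, so rule 2 applies → [ə].
/t/ (word-final) occurs word-finally → [ʔ] by rule 1.

[tʃəˈtetʃəʔ]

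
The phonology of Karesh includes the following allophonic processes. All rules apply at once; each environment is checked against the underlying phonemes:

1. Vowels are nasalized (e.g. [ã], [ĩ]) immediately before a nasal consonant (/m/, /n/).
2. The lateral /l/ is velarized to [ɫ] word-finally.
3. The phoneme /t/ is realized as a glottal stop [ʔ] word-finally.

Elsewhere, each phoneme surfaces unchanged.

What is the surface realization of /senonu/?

[sẽnõnu]

/s/ (word-initial): no rule targets it → [s].
/e/ meets the environment for rule 1 (before a nasal consonant) → [ẽ].
/n/ (between /e/ and /o/) is unaffected → [n].
Rule 1 applies to /o/ (between /n/ and /n/: before a nasal consonant) → [õ].
/n/ (between /o/ and /u/): no rule targets it → [n].
/u/ — word-final; rule 1 does not apply here → [u].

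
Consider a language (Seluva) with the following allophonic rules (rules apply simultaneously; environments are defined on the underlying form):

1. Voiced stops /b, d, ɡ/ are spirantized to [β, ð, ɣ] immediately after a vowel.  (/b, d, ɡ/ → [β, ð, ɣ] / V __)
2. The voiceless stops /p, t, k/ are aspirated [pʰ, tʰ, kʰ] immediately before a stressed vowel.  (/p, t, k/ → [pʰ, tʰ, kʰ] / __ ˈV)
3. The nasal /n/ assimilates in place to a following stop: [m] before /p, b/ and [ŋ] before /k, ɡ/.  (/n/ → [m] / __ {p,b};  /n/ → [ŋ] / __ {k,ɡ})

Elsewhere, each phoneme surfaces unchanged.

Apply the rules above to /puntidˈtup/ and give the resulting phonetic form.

/p/ (word-initial) fails the environment for rule 2, so it stays [p].
/u/ stays [u].
/n/ — between /u/ and /t/; rule 3 does not apply here → [n].
/t/ (between /n/ and /i/) is in the target of rule 2 but the environment (immediately before a stressed vowel) is not met → [t].
/i/ (between /t/ and /d/): no rule targets it → [i].
/d/ meets the environment for rule 1 (immediately after a vowel) → [ð].
Rule 2 applies to /t/ (between /d/ and /u/: immediately before a stressed vowel) → [tʰ].
/u/ (between /t/ and /p/): no rule targets it → [u].
/p/ (word-final) fails the environment for rule 2, so it stays [p].

[puntiðˈtʰup]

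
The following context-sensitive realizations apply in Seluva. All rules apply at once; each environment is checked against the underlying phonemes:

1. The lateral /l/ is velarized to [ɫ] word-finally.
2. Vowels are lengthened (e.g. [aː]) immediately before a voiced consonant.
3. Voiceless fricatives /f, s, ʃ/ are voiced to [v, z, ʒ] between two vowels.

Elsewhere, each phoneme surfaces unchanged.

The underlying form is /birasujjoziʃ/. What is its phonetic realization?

/b/ stays [b].
/i/ meets the environment for rule 2 (before a voiced consonant) → [iː].
/r/ (between /i/ and /a/): no rule targets it → [r].
/a/ — between /r/ and /s/; rule 2 does not apply here → [a].
/s/ (between /a/ and /u/) occurs between two vowels → [z] by rule 3.
/u/ (between /s/ and /j/) occurs before a voiced consonant → [uː] by rule 2.
/j/ (between /u/ and /j/): no rule targets it → [j].
/j/ — not in any rule's target class → [j].
/o/ (between /j/ and /z/): before a voiced consonant, so rule 2 applies → [oː].
/z/ — not in any rule's target class → [z].
/i/ (between /z/ and /ʃ/): rule 2 targets it, but not before a voiced consonant → unchanged [i].
/ʃ/ (word-final) fails the environment for rule 3, so it stays [ʃ].

[biːrazuːjjoːziʃ]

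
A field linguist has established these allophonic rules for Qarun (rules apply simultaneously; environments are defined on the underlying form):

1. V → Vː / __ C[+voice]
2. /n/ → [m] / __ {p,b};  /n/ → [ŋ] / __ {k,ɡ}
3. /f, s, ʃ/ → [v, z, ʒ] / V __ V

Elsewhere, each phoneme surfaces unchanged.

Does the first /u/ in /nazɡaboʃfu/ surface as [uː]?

/u/ (word-final) fails the environment for rule 1, so it stays [u].
The actual realization is [u], not [uː].

No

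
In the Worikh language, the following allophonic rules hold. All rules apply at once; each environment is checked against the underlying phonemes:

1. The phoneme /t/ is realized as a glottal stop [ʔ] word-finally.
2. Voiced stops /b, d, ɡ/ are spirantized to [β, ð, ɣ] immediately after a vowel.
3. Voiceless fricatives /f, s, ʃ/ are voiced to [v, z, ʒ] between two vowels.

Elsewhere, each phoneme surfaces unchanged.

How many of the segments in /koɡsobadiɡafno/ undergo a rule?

4

Segments that undergo a rule: /ɡ/ → [ɣ] (rule 2); /b/ → [β] (rule 2); /d/ → [ð] (rule 2); /ɡ/ → [ɣ] (rule 2).
All other segments surface unchanged.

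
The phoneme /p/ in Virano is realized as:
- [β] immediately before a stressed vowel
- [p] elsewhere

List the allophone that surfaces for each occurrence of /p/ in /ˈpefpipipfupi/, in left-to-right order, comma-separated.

Occurrence 1 (position 1): immediately before a stressed vowel → [β].
Occurrence 2 (position 4): no conditioning environment matches → elsewhere allophone [p].
Occurrence 3 (position 6): no conditioning environment matches → elsewhere allophone [p].
Occurrence 4 (position 8): no conditioning environment matches → elsewhere allophone [p].
Occurrence 5 (position 11): no conditioning environment matches → elsewhere allophone [p].

[β], [p], [p], [p], [p]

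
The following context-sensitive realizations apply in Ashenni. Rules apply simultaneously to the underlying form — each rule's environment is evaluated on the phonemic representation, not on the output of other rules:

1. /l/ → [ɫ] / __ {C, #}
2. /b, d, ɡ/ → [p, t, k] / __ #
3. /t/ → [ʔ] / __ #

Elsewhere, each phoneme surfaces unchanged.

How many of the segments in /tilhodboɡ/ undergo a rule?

2

Segments that undergo a rule: /l/ → [ɫ] (rule 1); /ɡ/ → [k] (rule 2).
All other segments surface unchanged.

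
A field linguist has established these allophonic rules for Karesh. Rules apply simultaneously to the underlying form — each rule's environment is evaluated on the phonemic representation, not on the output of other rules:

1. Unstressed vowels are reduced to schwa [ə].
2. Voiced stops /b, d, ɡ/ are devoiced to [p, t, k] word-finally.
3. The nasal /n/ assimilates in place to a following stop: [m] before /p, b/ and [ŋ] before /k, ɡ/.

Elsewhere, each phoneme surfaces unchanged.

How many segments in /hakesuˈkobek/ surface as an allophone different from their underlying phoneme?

Segments that undergo a rule: /a/ → [ə] (rule 1); /e/ → [ə] (rule 1); /u/ → [ə] (rule 1); /e/ → [ə] (rule 1).
All other segments surface unchanged.

4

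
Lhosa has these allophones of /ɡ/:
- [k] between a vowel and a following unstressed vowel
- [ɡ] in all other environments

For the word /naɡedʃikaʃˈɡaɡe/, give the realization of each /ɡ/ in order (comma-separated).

Occurrence 1 (position 3): between a vowel and a following unstressed vowel → [k].
Occurrence 2 (position 11): no conditioning environment matches → elsewhere allophone [ɡ].
Occurrence 3 (position 13): between a vowel and a following unstressed vowel → [k].

[k], [ɡ], [k]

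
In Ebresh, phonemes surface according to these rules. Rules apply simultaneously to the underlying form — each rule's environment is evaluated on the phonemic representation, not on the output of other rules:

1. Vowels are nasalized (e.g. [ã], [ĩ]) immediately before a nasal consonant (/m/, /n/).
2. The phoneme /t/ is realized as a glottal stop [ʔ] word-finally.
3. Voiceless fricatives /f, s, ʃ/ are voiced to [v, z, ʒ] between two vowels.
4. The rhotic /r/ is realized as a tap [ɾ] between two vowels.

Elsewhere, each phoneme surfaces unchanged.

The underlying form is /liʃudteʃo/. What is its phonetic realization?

/l/ stays [l].
/i/ (between /l/ and /ʃ/) fails the environment for rule 1, so it stays [i].
/ʃ/ — between /i/ and /u/, between two vowels — surfaces as [ʒ] (rule 3).
/u/ — between /ʃ/ and /d/; rule 1 does not apply here → [u].
/d/ stays [d].
/t/ — between /d/ and /e/; rule 2 does not apply here → [t].
/e/ (between /t/ and /ʃ/) fails the environment for rule 1, so it stays [e].
/ʃ/ (between /e/ and /o/): between two vowels, so rule 3 applies → [ʒ].
/o/ (word-final) fails the environment for rule 1, so it stays [o].

[liʒudteʒo]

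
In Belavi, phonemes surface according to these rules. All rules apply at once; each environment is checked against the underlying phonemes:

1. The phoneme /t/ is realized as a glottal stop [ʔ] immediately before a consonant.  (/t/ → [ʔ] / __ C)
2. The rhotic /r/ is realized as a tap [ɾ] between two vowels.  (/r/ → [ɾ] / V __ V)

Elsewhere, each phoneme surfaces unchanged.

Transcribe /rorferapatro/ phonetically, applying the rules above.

/r/ (word-initial) is in the target of rule 2 but the environment (between two vowels) is not met → [r].
/o/ stays [o].
/r/ — between /o/ and /f/; rule 2 does not apply here → [r].
/f/ (between /r/ and /e/) is unaffected → [f].
/e/ (between /f/ and /r/) is unaffected → [e].
Rule 2 applies to /r/ (between /e/ and /a/: between two vowels) → [ɾ].
/a/ (between /r/ and /p/): no rule targets it → [a].
/p/ — not in any rule's target class → [p].
/a/ (between /p/ and /t/): no rule targets it → [a].
Rule 1 applies to /t/ (between /a/ and /r/: immediately before a consonant) → [ʔ].
/r/ (between /t/ and /o/) is in the target of rule 2 but the environment (between two vowels) is not met → [r].
/o/ stays [o].

[rorfeɾapaʔro]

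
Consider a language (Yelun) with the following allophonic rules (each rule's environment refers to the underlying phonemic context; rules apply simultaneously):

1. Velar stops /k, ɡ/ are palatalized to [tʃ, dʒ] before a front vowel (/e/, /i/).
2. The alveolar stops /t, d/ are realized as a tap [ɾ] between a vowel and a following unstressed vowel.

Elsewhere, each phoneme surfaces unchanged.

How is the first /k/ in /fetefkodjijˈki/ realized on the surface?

[k]

/k/ — between /f/ and /o/; rule 1 does not apply here → [k].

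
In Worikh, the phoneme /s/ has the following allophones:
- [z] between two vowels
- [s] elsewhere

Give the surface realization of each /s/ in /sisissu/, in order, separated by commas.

Occurrence 1 (position 1): no conditioning environment matches → elsewhere allophone [s].
Occurrence 2 (position 3): between two vowels → [z].
Occurrence 3 (position 5): no conditioning environment matches → elsewhere allophone [s].
Occurrence 4 (position 6): no conditioning environment matches → elsewhere allophone [s].

[s], [z], [s], [s]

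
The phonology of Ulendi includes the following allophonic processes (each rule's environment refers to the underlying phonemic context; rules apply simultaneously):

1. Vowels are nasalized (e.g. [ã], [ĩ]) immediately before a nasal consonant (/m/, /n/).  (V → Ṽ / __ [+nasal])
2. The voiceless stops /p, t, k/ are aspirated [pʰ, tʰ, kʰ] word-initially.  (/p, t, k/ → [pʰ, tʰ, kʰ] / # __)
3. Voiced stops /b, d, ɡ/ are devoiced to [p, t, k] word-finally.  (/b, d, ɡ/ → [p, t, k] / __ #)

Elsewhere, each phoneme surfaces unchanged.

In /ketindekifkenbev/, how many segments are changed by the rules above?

3

Segments that undergo a rule: /k/ → [kʰ] (rule 2); /i/ → [ĩ] (rule 1); /e/ → [ẽ] (rule 1).
All other segments surface unchanged.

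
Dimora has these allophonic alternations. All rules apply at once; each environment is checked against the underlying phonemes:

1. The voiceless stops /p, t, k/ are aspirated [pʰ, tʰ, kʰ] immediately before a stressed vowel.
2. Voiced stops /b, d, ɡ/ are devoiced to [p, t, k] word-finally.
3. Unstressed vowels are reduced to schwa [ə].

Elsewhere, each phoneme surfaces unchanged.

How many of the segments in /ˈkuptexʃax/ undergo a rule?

Segments that undergo a rule: /k/ → [kʰ] (rule 1); /e/ → [ə] (rule 3); /a/ → [ə] (rule 3).
All other segments surface unchanged.

3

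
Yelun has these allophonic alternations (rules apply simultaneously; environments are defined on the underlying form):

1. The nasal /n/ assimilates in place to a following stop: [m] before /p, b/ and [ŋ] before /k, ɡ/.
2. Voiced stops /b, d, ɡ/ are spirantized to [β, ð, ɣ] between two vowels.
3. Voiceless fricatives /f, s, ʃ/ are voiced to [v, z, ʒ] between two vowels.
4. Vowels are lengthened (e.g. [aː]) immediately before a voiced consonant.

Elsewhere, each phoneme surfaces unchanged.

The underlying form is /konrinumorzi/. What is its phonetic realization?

[koːnriːnuːmoːrzi]

/k/ (word-initial): no rule targets it → [k].
Rule 4 applies to /o/ (between /k/ and /n/: before a voiced consonant) → [oː].
/n/ (between /o/ and /r/) is in the target of rule 1 but the environment (before a labial or velar stop) is not met → [n].
/r/ (between /n/ and /i/) is unaffected → [r].
/i/ — between /r/ and /n/, before a voiced consonant — surfaces as [iː] (rule 4).
/n/ (between /i/ and /u/) fails the environment for rule 1, so it stays [n].
/u/ — between /n/ and /m/, before a voiced consonant — surfaces as [uː] (rule 4).
/m/ — not in any rule's target class → [m].
Rule 4 applies to /o/ (between /m/ and /r/: before a voiced consonant) → [oː].
/r/ (between /o/ and /z/) is unaffected → [r].
/z/ stays [z].
/i/ — word-final; rule 4 does not apply here → [i].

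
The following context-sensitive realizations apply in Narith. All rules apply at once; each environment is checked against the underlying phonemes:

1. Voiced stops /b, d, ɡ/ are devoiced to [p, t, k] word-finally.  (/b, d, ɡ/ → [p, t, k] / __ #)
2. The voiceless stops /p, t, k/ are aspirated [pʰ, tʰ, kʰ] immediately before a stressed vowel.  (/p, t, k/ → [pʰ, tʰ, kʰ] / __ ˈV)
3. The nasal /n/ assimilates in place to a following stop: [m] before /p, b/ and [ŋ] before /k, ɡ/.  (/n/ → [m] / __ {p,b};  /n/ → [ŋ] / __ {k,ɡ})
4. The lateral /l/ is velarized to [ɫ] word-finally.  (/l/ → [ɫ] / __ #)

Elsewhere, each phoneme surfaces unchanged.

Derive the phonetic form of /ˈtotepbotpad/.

/t/ (word-initial) occurs immediately before a stressed vowel → [tʰ] by rule 2.
/t/ — between /o/ and /e/; rule 2 does not apply here → [t].
/p/ (between /e/ and /b/) is in the target of rule 2 but the environment (immediately before a stressed vowel) is not met → [p].
/b/ (between /p/ and /o/) fails the environment for rule 1, so it stays [b].
/t/ (between /o/ and /p/) fails the environment for rule 2, so it stays [t].
/p/ (between /t/ and /a/) fails the environment for rule 2, so it stays [p].
Rule 1 applies to /d/ (word-final: word-finally) → [t].

[ˈtʰotepbotpat]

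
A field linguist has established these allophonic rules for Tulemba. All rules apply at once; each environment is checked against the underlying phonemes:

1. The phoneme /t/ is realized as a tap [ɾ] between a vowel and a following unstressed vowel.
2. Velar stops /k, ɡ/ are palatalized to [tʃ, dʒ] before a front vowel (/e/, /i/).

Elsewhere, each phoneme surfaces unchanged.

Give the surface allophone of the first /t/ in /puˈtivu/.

[t]

/t/ (between /u/ and /i/) fails the environment for rule 1, so it stays [t].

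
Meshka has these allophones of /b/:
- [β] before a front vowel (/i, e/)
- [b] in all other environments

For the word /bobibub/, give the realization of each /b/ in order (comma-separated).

[b], [β], [b], [b]

Occurrence 1 (position 1): no conditioning environment matches → elsewhere allophone [b].
Occurrence 2 (position 3): before a front vowel (/i, e/) → [β].
Occurrence 3 (position 5): no conditioning environment matches → elsewhere allophone [b].
Occurrence 4 (position 7): no conditioning environment matches → elsewhere allophone [b].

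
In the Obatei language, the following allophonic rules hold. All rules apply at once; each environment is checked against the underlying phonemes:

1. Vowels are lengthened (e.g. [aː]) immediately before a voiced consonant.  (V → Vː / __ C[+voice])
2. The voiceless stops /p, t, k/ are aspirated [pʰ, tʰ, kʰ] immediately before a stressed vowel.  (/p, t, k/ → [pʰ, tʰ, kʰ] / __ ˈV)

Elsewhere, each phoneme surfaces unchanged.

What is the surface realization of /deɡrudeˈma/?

[deːɡruːdeːˈma]

Rule 1 applies to /e/ (between /d/ and /ɡ/: before a voiced consonant) → [eː].
/u/ — between /r/ and /d/, before a voiced consonant — surfaces as [uː] (rule 1).
/e/ (between /d/ and /m/) occurs before a voiced consonant → [eː] by rule 1.
/a/ — word-final; rule 1 does not apply here → [a].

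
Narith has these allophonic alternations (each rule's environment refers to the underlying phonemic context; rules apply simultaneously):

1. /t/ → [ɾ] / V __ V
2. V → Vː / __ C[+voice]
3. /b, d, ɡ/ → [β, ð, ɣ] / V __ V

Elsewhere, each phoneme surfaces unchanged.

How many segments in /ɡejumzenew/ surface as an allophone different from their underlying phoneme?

4

Segments that undergo a rule: /e/ → [eː] (rule 2); /u/ → [uː] (rule 2); /e/ → [eː] (rule 2); /e/ → [eː] (rule 2).
All other segments surface unchanged.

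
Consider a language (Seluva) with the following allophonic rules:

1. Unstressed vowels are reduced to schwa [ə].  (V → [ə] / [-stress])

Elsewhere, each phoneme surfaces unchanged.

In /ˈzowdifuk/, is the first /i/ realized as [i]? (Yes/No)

Rule 1 applies to /i/ (between /d/ and /f/: in an unstressed syllable) → [ə].
The actual realization is [ə], not [i].

No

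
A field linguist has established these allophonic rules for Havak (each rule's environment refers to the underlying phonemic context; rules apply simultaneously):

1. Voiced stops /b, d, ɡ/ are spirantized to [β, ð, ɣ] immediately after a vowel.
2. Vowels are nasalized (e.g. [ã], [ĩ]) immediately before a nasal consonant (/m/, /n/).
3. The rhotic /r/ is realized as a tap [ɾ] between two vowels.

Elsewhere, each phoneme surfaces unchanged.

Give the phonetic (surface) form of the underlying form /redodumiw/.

/r/ (word-initial): rule 3 targets it, but not between two vowels → unchanged [r].
/e/ — between /r/ and /d/; rule 2 does not apply here → [e].
/d/ (between /e/ and /o/) occurs immediately after a vowel → [ð] by rule 1.
/o/ (between /d/ and /d/): rule 2 targets it, but not before a nasal consonant → unchanged [o].
/d/ (between /o/ and /u/) occurs immediately after a vowel → [ð] by rule 1.
/u/ (between /d/ and /m/) occurs before a nasal consonant → [ũ] by rule 2.
/m/ — not in any rule's target class → [m].
/i/ (between /m/ and /w/) is in the target of rule 2 but the environment (before a nasal consonant) is not met → [i].
/w/ (word-final) is unaffected → [w].

[reðoðũmiw]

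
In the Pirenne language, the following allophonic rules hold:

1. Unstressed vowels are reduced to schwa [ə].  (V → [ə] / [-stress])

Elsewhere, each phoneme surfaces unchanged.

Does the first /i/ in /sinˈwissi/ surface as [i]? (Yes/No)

No

/i/ (between /s/ and /n/) occurs in an unstressed syllable → [ə] by rule 1.
The actual realization is [ə], not [i].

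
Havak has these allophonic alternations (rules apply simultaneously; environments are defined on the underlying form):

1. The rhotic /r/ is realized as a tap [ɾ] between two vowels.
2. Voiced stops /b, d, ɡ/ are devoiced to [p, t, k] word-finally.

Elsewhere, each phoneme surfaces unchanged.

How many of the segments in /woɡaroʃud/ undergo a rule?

Segments that undergo a rule: /r/ → [ɾ] (rule 1); /d/ → [t] (rule 2).
All other segments surface unchanged.

2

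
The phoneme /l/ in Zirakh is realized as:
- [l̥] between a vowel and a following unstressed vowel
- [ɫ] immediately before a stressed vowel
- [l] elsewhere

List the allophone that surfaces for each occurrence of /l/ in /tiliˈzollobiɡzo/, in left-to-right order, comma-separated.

[l̥], [l], [l]

Occurrence 1 (position 3): between a vowel and a following unstressed vowel → [l̥].
Occurrence 2 (position 7): no conditioning environment matches → elsewhere allophone [l].
Occurrence 3 (position 8): no conditioning environment matches → elsewhere allophone [l].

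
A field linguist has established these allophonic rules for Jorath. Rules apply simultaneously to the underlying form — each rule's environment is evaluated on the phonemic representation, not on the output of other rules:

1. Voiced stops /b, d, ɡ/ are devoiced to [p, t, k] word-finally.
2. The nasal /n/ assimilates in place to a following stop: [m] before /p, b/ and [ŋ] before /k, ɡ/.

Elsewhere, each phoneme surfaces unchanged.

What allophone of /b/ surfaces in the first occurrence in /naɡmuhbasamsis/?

[b]

/b/ — between /h/ and /a/; rule 1 does not apply here → [b].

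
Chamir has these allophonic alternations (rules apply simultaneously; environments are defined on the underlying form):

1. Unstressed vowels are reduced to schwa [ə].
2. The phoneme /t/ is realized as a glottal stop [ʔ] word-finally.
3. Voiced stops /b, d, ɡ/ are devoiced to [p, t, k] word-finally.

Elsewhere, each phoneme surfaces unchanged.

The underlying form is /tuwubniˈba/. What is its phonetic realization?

[təwəbnəˈba]

/t/ — word-initial; rule 2 does not apply here → [t].
/u/ (between /t/ and /w/): in an unstressed syllable, so rule 1 applies → [ə].
/w/ (between /u/ and /u/): no rule targets it → [w].
Rule 1 applies to /u/ (between /w/ and /b/: in an unstressed syllable) → [ə].
/b/ (between /u/ and /n/) is in the target of rule 3 but the environment (word-finally) is not met → [b].
/n/ stays [n].
/i/ (between /n/ and /b/): in an unstressed syllable, so rule 1 applies → [ə].
/b/ (between /i/ and /a/) is in the target of rule 3 but the environment (word-finally) is not met → [b].
/a/ (word-final): rule 1 targets it, but not in an unstressed syllable → unchanged [a].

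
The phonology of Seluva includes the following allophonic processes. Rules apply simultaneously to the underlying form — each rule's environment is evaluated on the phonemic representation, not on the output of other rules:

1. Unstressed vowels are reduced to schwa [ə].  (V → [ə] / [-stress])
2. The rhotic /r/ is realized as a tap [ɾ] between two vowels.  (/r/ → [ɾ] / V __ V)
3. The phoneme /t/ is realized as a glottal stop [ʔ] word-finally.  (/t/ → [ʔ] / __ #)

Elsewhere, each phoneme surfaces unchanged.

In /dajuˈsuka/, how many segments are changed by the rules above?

3

Segments that undergo a rule: /a/ → [ə] (rule 1); /u/ → [ə] (rule 1); /a/ → [ə] (rule 1).
All other segments surface unchanged.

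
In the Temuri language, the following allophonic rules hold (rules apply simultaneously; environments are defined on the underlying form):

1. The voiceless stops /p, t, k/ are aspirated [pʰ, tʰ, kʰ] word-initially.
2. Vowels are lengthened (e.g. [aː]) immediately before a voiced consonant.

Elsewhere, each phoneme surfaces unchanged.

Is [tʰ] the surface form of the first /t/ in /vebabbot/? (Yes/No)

No

/t/ (word-final): rule 1 targets it, but not word-initially → unchanged [t].
The actual realization is [t], not [tʰ].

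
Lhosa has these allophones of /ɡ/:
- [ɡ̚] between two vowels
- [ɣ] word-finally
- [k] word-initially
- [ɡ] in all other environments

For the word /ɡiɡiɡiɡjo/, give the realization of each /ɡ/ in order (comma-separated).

[k], [ɡ̚], [ɡ̚], [ɡ]

Occurrence 1 (position 1): word-initially → [k].
Occurrence 2 (position 3): between two vowels → [ɡ̚].
Occurrence 3 (position 5): between two vowels → [ɡ̚].
Occurrence 4 (position 7): no conditioning environment matches → elsewhere allophone [ɡ].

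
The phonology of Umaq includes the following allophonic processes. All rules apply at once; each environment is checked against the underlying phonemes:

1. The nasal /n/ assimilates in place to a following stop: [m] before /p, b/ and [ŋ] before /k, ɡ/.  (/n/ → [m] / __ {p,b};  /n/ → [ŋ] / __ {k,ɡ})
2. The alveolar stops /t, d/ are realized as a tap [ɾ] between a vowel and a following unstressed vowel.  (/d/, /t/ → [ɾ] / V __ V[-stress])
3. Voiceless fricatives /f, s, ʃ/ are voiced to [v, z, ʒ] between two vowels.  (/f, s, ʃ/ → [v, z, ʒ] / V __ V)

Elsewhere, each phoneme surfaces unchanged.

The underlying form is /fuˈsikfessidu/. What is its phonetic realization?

[fuˈzikfessiɾu]

/f/ (word-initial): rule 3 targets it, but not between two vowels → unchanged [f].
/s/ (between /u/ and /i/) occurs between two vowels → [z] by rule 3.
/f/ (between /k/ and /e/) is in the target of rule 3 but the environment (between two vowels) is not met → [f].
/s/ — between /e/ and /s/; rule 3 does not apply here → [s].
/s/ (between /s/ and /i/) is in the target of rule 3 but the environment (between two vowels) is not met → [s].
/d/ (between /i/ and /u/) occurs between a vowel and a following unstressed vowel → [ɾ] by rule 2.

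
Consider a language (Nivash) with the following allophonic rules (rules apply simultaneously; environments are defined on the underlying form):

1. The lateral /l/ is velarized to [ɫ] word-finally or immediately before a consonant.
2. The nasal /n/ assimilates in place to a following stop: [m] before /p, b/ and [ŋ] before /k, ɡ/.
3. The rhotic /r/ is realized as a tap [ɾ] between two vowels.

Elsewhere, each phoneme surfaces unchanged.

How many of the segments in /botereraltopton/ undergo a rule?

3

Segments that undergo a rule: /r/ → [ɾ] (rule 3); /r/ → [ɾ] (rule 3); /l/ → [ɫ] (rule 1).
All other segments surface unchanged.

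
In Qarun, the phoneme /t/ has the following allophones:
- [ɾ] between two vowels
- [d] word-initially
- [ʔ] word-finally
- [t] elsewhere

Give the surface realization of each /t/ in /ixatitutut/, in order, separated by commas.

[ɾ], [ɾ], [ɾ], [ʔ]

Occurrence 1 (position 4): between two vowels → [ɾ].
Occurrence 2 (position 6): between two vowels → [ɾ].
Occurrence 3 (position 8): between two vowels → [ɾ].
Occurrence 4 (position 10): word-finally → [ʔ].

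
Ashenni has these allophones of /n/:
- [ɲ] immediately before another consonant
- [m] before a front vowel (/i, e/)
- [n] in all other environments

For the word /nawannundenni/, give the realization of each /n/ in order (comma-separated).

[n], [ɲ], [n], [ɲ], [ɲ], [m]

Occurrence 1 (position 1): no conditioning environment matches → elsewhere allophone [n].
Occurrence 2 (position 5): immediately before another consonant → [ɲ].
Occurrence 3 (position 6): no conditioning environment matches → elsewhere allophone [n].
Occurrence 4 (position 8): immediately before another consonant → [ɲ].
Occurrence 5 (position 11): immediately before another consonant → [ɲ].
Occurrence 6 (position 12): before a front vowel (/i, e/) → [m].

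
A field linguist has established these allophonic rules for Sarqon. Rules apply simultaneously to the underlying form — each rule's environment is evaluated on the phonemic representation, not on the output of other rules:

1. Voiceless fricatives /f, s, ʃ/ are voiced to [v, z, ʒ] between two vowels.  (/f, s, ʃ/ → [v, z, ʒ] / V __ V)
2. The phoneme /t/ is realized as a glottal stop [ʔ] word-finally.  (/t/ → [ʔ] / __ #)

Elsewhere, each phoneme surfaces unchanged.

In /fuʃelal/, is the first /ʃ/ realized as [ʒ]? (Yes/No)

Yes

/ʃ/ (between /u/ and /e/): between two vowels, so rule 1 applies → [ʒ].
The actual realization is [ʒ], which matches [ʒ].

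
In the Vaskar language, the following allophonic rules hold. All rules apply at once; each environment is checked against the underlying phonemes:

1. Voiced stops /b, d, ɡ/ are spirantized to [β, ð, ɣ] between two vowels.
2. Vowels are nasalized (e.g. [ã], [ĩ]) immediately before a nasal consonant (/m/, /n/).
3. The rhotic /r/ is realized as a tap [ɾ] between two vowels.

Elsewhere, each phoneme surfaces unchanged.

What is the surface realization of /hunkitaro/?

[hũnkitaɾo]

/h/ — not in any rule's target class → [h].
/u/ — between /h/ and /n/, before a nasal consonant — surfaces as [ũ] (rule 2).
/n/ — not in any rule's target class → [n].
/k/ — not in any rule's target class → [k].
/i/ (between /k/ and /t/) fails the environment for rule 2, so it stays [i].
/t/ — not in any rule's target class → [t].
/a/ (between /t/ and /r/): rule 2 targets it, but not before a nasal consonant → unchanged [a].
/r/ — between /a/ and /o/, between two vowels — surfaces as [ɾ] (rule 3).
/o/ (word-final): rule 2 targets it, but not before a nasal consonant → unchanged [o].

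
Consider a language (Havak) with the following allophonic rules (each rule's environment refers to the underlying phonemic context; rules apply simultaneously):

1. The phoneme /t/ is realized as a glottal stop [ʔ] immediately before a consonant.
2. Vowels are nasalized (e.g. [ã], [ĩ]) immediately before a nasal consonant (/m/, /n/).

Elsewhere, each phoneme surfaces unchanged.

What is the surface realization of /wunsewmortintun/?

[wũnsewmortĩntũn]

/u/ (between /w/ and /n/) occurs before a nasal consonant → [ũ] by rule 2.
/e/ (between /s/ and /w/) is in the target of rule 2 but the environment (before a nasal consonant) is not met → [e].
/o/ (between /m/ and /r/): rule 2 targets it, but not before a nasal consonant → unchanged [o].
/t/ (between /r/ and /i/) is in the target of rule 1 but the environment (immediately before a consonant) is not met → [t].
/i/ meets the environment for rule 2 (before a nasal consonant) → [ĩ].
/t/ (between /n/ and /u/) fails the environment for rule 1, so it stays [t].
/u/ — between /t/ and /n/, before a nasal consonant — surfaces as [ũ] (rule 2).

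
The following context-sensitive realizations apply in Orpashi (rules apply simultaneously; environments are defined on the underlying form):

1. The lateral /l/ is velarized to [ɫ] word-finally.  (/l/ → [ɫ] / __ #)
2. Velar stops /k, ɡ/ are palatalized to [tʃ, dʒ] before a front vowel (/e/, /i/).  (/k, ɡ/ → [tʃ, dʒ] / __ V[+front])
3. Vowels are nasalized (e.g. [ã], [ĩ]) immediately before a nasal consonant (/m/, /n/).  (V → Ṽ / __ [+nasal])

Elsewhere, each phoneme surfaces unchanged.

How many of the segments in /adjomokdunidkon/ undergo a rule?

Segments that undergo a rule: /o/ → [õ] (rule 3); /u/ → [ũ] (rule 3); /o/ → [õ] (rule 3).
All other segments surface unchanged.

3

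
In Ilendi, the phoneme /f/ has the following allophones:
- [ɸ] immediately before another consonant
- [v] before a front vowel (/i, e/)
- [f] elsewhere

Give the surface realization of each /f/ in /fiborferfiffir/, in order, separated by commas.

[v], [v], [v], [ɸ], [v]

Occurrence 1 (position 1): before a front vowel (/i, e/) → [v].
Occurrence 2 (position 6): before a front vowel (/i, e/) → [v].
Occurrence 3 (position 9): before a front vowel (/i, e/) → [v].
Occurrence 4 (position 11): immediately before another consonant → [ɸ].
Occurrence 5 (position 12): before a front vowel (/i, e/) → [v].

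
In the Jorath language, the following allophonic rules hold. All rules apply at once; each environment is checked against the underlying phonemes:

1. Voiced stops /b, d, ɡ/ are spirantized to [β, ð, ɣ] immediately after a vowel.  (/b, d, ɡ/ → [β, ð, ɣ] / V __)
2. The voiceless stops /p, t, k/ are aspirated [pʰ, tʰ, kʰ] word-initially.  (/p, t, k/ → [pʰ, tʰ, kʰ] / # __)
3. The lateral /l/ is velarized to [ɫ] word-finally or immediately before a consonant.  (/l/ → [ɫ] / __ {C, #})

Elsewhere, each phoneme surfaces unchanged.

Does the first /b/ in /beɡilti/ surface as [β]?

No

/b/ (word-initial) fails the environment for rule 1, so it stays [b].
The actual realization is [b], not [β].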